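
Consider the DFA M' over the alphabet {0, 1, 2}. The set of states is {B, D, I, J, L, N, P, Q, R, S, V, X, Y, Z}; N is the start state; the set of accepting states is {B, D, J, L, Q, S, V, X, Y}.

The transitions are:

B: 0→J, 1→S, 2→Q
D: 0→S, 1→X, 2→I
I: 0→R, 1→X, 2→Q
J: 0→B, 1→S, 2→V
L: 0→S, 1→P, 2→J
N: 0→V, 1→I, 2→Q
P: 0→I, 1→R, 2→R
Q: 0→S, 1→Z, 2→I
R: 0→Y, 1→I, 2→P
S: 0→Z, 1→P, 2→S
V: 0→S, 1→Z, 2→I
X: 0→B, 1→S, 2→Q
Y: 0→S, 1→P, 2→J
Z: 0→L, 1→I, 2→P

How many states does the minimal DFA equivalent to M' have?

8

Reachable states from the start: {B,I,J,L,N,P,Q,R,S,V,X,Y,Z}. Unreachable: {D} — drop them.
P0 = {B,J,L,Q,S,V,X,Y} | {I,N,P,R,Z}.
On input 0, block {B,J,L,Q,S,V,X,Y} splits into {B,J,L,Q,V,X,Y} and {S}.
On input 0, block {B,J,L,Q,V,X,Y} splits into {L,Q,V,Y} and {B,J,X}.
Refine {L,Q,V,Y} on symbol 2: members go to different blocks, giving {Q,V} and {L,Y}.
Split {I,N,P,R,Z} by δ(·,0) → {I,P} and {R,Z} and {N}.
Split {I,P} by δ(·,0) → {P} and {I}.
The partition is now stable with 8 blocks: {Q,V} | {P} | {S} | {B,J,X} | {L,Y} | {R,Z} | {N} | {I}.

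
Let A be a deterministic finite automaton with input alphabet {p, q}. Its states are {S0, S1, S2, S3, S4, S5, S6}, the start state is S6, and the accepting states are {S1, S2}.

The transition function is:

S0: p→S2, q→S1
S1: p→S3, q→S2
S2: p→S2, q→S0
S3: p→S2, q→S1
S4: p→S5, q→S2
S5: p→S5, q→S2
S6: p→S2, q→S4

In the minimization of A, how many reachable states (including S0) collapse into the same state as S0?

All states are reachable from the start state.
Start with accepting vs non-accepting: {S1,S2} | {S0,S3,S4,S5,S6}.
Refine {S1,S2} on symbol p: members go to different blocks, giving {S1} and {S2}.
Refine {S0,S3,S4,S5,S6} on symbol p: members go to different blocks, giving {S0,S3,S6} and {S4,S5}.
On input q, block {S0,S3,S6} splits into {S0,S3} and {S6}.
No further refinement is possible. Final partition (5 blocks): {S1} | {S0,S3} | {S2} | {S4,S5} | {S6}.
State S0 belongs to the block {S0,S3}, which has 2 states.

2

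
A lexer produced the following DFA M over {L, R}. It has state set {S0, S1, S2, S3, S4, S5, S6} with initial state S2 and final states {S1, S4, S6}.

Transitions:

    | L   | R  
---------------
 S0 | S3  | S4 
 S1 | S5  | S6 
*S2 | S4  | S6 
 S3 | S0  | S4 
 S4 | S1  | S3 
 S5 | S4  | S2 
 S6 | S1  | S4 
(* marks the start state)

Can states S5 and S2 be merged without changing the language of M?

Start with accepting vs non-accepting: {S1,S4,S6} | {S0,S2,S3,S5}.
Refine {S1,S4,S6} on symbol L: members go to different blocks, giving {S4,S6} and {S1}.
On input R, block {S4,S6} splits into {S4} and {S6}.
Split {S0,S2,S3,S5} by δ(·,L) → {S0,S3} and {S2,S5}.
On input R, block {S2,S5} splits into {S2} and {S5}.
Stable partition: {S4} | {S0,S3} | {S1} | {S6} | {S2} | {S5} — 6 equivalence classes.
S5 and S2 end up in different blocks, so they are distinguishable. For instance, the string 'R' is accepted from only S2.

No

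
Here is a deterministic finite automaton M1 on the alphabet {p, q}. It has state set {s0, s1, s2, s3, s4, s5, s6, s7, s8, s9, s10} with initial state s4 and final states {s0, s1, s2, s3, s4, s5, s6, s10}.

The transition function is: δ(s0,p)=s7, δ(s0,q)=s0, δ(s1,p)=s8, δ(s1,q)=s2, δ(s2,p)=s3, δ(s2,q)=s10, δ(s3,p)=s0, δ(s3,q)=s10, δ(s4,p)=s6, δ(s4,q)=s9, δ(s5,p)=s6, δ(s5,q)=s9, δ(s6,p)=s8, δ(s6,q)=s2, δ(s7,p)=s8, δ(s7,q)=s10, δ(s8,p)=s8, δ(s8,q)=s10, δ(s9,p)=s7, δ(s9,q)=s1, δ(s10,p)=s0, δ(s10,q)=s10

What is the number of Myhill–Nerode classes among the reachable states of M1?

7

Reachable states from the start: {s0,s1,s2,s3,s4,s6,s7,s8,s9,s10}. Unreachable: {s5} — drop them.
P0 = {s0,s1,s2,s3,s4,s6,s10} | {s7,s8,s9}.
Refine {s0,s1,s2,s3,s4,s6,s10} on symbol p: members go to different blocks, giving {s2,s3,s4,s10} and {s0,s1,s6}.
Split {s2,s3,s4,s10} by δ(·,p) → {s3,s4,s10} and {s2}.
On input q, block {s3,s4,s10} splits into {s3,s10} and {s4}.
Refine {s7,s8,s9} on symbol q: members go to different blocks, giving {s7,s8} and {s9}.
Split {s0,s1,s6} by δ(·,q) → {s1,s6} and {s0}.
The partition is now stable with 7 blocks: {s3,s10} | {s7,s8} | {s1,s6} | {s2} | {s4} | {s9} | {s0}.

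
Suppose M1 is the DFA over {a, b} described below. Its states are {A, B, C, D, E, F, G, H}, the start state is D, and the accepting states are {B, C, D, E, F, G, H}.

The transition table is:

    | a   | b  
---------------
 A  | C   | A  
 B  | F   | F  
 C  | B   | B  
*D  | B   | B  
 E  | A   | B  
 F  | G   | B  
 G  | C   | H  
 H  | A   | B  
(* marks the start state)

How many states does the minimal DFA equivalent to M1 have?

6

First remove the unreachable states {E}; 7 states remain.
P0 = {B,C,D,F,G,H} | {A}.
On input a, block {B,C,D,F,G,H} splits into {B,C,D,F,G} and {H}.
Refine {B,C,D,F,G} on symbol b: members go to different blocks, giving {B,C,D,F} and {G}.
Refine {B,C,D,F} on symbol a: members go to different blocks, giving {B,C,D} and {F}.
Refine {B,C,D} on symbol a: members go to different blocks, giving {C,D} and {B}.
The partition is now stable with 6 blocks: {C,D} | {A} | {H} | {G} | {F} | {B}.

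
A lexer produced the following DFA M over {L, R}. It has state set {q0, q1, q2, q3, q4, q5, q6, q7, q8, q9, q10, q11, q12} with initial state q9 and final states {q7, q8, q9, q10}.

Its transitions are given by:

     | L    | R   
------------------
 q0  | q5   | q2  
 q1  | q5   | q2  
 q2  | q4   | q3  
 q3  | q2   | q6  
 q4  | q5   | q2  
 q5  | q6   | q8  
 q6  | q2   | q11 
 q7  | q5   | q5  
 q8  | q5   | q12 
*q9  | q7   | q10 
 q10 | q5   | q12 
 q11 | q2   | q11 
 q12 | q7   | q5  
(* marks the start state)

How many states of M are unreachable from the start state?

2

BFS from q9 reaches {q2, q3, q4, q5, q6, q7, q8, q9, q10, q11, q12}; the 2 state(s) q0, q1 are never visited.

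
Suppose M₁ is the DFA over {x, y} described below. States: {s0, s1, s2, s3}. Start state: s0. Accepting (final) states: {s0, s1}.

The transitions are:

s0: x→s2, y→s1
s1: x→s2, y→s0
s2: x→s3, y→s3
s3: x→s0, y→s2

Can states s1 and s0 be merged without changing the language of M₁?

Yes

Every state is reachable, so we keep all 4.
Initial partition by acceptance: {s0,s1} | {s2,s3}.
Refine {s2,s3} on symbol x: members go to different blocks, giving {s2} and {s3}.
The partition is now stable with 3 blocks: {s0,s1} | {s2} | {s3}.
s1 and s0 lie in the same block of the stable partition, so they are equivalent — no string distinguishes them.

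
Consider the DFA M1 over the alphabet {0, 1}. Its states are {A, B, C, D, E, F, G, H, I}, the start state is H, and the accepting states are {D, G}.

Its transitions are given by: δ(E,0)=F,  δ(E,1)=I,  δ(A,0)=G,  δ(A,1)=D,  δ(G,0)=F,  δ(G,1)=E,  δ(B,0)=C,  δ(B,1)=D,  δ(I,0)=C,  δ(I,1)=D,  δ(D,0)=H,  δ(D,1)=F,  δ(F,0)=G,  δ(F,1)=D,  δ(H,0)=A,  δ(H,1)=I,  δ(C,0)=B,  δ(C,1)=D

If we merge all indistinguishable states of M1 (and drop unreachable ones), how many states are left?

5

Initial partition by acceptance: {D,G} | {A,B,C,E,F,H,I}.
Refine {A,B,C,E,F,H,I} on symbol 0: members go to different blocks, giving {B,C,E,H,I} and {A,F}.
On input 0, block {D,G} splits into {D} and {G}.
Split {B,C,E,H,I} by δ(·,0) → {B,C,I} and {E,H}.
No further refinement is possible. Final partition (5 blocks): {D} | {B,C,I} | {A,F} | {G} | {E,H}.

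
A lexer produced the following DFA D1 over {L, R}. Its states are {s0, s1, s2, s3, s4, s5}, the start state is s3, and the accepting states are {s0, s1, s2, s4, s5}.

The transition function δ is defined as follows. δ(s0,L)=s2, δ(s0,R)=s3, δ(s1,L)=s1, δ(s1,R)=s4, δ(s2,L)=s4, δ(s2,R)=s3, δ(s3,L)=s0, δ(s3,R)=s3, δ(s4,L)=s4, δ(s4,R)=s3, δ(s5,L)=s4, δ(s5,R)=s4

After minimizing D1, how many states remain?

Reachable states from the start: {s0,s2,s3,s4}. Unreachable: {s1,s5} — drop them.
Start with accepting vs non-accepting: {s0,s2,s4} | {s3}.
No further refinement is possible. Final partition (2 blocks): {s0,s2,s4} | {s3}.

2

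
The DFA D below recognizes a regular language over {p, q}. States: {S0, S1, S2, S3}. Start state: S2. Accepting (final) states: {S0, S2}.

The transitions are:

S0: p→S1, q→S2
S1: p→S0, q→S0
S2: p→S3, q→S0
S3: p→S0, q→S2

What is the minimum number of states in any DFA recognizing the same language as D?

Start with accepting vs non-accepting: {S0,S2} | {S1,S3}.
Stable partition: {S0,S2} | {S1,S3} — 2 equivalence classes.

2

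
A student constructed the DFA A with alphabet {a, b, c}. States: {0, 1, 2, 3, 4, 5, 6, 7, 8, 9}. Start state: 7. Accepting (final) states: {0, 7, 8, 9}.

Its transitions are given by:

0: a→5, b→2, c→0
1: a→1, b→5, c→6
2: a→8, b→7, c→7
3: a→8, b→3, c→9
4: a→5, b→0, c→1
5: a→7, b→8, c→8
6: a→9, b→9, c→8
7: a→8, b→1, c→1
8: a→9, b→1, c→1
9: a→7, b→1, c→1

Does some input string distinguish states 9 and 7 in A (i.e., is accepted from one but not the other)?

Reachable states from the start: {1,5,6,7,8,9}. Unreachable: {0,2,3,4} — drop them.
Initial partition by acceptance: {7,8,9} | {1,5,6}.
Refine {1,5,6} on symbol a: members go to different blocks, giving {5,6} and {1}.
Stable partition: {7,8,9} | {5,6} | {1} — 3 equivalence classes.
9 and 7 lie in the same block of the stable partition, so they are equivalent — no string distinguishes them.

No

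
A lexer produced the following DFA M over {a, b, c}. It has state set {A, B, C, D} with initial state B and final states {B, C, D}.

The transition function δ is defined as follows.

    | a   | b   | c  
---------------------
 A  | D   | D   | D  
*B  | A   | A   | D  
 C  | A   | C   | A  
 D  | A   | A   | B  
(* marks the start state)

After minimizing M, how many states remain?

First remove the unreachable states {C}; 3 states remain.
Start with accepting vs non-accepting: {B,D} | {A}.
No further refinement is possible. Final partition (2 blocks): {B,D} | {A}.

2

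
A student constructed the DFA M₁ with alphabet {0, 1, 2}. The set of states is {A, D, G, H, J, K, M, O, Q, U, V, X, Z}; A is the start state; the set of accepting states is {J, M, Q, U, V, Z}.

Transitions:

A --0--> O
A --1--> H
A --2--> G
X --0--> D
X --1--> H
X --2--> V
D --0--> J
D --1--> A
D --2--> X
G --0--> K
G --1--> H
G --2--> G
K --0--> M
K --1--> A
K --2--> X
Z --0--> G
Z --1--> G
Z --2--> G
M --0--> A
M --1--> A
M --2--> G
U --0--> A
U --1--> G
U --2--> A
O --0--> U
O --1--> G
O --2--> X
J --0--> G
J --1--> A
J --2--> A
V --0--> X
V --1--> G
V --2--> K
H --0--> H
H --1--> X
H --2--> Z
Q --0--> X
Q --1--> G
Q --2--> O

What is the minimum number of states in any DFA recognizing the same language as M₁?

States {Q} cannot be reached from the start state, so discard them.
P0 = {J,M,U,V,Z} | {A,D,G,H,K,O,X}.
Split {A,D,G,H,K,O,X} by δ(·,0) → {A,G,H,X} and {D,K,O}.
Split {J,M,U,V,Z} by δ(·,2) → {J,M,U,Z} and {V}.
Split {A,G,H,X} by δ(·,0) → {A,G,X} and {H}.
Refine {A,G,X} on symbol 2: members go to different blocks, giving {A,G} and {X}.
Stable partition: {J,M,U,Z} | {A,G} | {D,K,O} | {V} | {H} | {X} — 6 equivalence classes.

6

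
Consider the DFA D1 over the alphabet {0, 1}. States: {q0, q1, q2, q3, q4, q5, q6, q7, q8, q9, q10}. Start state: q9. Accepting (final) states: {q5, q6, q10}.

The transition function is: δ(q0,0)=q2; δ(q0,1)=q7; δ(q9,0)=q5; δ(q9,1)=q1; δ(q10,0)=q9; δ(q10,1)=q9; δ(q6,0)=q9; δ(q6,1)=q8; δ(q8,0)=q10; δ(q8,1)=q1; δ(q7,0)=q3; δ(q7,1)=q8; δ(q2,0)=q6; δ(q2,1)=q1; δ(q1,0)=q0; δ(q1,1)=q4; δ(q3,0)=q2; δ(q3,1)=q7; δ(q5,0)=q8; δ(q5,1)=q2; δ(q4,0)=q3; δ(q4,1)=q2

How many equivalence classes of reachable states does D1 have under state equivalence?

5

Initial partition by acceptance: {q5,q6,q10} | {q0,q1,q2,q3,q4,q7,q8,q9}.
Refine {q0,q1,q2,q3,q4,q7,q8,q9} on symbol 0: members go to different blocks, giving {q0,q1,q3,q4,q7} and {q2,q8,q9}.
Split {q0,q1,q3,q4,q7} by δ(·,0) → {q1,q4,q7} and {q0,q3}.
Split {q1,q4,q7} by δ(·,1) → {q4,q7} and {q1}.
The partition is now stable with 5 blocks: {q5,q6,q10} | {q4,q7} | {q2,q8,q9} | {q0,q3} | {q1}.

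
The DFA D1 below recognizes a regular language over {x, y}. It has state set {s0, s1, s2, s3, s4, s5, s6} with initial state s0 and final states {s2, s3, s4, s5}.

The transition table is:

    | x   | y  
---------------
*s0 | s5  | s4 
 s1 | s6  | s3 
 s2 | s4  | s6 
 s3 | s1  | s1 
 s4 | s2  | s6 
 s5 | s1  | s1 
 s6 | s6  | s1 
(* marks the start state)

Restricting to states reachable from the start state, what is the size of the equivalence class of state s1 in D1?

Start with accepting vs non-accepting: {s2,s3,s4,s5} | {s0,s1,s6}.
Split {s2,s3,s4,s5} by δ(·,x) → {s2,s4} and {s3,s5}.
Refine {s0,s1,s6} on symbol x: members go to different blocks, giving {s1,s6} and {s0}.
On input y, block {s1,s6} splits into {s1} and {s6}.
No further refinement is possible. Final partition (5 blocks): {s2,s4} | {s1} | {s3,s5} | {s0} | {s6}.
State s1 belongs to the block {s1}, which has 1 states.

1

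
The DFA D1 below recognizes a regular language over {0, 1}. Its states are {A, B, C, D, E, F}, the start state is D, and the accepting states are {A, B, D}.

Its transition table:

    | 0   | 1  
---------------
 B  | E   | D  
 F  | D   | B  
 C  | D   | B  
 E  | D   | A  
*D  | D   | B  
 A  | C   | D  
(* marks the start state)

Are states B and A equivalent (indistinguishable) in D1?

Yes

Reachable states from the start: {A,B,C,D,E}. Unreachable: {F} — drop them.
Start with accepting vs non-accepting: {A,B,D} | {C,E}.
Refine {A,B,D} on symbol 0: members go to different blocks, giving {A,B} and {D}.
The partition is now stable with 3 blocks: {A,B} | {C,E} | {D}.
B and A lie in the same block of the stable partition, so they are equivalent — no string distinguishes them.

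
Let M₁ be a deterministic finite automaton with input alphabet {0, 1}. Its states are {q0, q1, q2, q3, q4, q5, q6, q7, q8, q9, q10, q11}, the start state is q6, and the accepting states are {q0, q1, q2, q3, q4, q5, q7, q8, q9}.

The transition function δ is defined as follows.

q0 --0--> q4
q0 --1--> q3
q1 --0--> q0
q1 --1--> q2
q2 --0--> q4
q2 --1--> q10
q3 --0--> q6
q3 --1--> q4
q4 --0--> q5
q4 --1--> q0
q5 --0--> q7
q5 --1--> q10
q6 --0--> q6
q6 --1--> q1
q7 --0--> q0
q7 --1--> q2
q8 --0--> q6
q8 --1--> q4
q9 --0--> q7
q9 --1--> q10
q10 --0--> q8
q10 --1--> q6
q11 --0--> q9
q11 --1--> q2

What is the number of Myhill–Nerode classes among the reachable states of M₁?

8

First remove the unreachable states {q9,q11}; 10 states remain.
Initial partition by acceptance: {q0,q1,q2,q3,q4,q5,q7,q8} | {q6,q10}.
Refine {q0,q1,q2,q3,q4,q5,q7,q8} on symbol 0: members go to different blocks, giving {q0,q1,q2,q4,q5,q7} and {q3,q8}.
Split {q0,q1,q2,q4,q5,q7} by δ(·,1) → {q1,q4,q7} and {q2,q5} and {q0}.
Refine {q1,q4,q7} on symbol 0: members go to different blocks, giving {q1,q7} and {q4}.
On input 0, block {q6,q10} splits into {q6} and {q10}.
On input 0, block {q2,q5} splits into {q2} and {q5}.
The partition is now stable with 8 blocks: {q1,q7} | {q6} | {q3,q8} | {q2} | {q0} | {q4} | {q10} | {q5}.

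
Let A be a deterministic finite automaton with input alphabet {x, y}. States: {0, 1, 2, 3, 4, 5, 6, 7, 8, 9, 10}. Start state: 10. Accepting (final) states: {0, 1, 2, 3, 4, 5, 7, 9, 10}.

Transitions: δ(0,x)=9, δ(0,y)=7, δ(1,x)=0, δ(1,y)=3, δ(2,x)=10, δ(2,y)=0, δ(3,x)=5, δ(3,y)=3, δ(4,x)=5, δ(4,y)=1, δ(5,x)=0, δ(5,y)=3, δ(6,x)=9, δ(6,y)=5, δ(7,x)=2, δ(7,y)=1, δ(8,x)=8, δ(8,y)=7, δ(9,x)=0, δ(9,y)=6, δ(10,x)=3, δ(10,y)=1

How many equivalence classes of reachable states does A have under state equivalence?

States {4,8} cannot be reached from the start state, so discard them.
Initial partition by acceptance: {0,1,2,3,5,7,9,10} | {6}.
Refine {0,1,2,3,5,7,9,10} on symbol y: members go to different blocks, giving {0,1,2,3,5,7,10} and {9}.
On input x, block {0,1,2,3,5,7,10} splits into {1,2,3,5,7,10} and {0}.
On input x, block {1,2,3,5,7,10} splits into {2,3,7,10} and {1,5}.
Refine {2,3,7,10} on symbol x: members go to different blocks, giving {2,7,10} and {3}.
Refine {2,7,10} on symbol x: members go to different blocks, giving {2,7} and {10}.
On input x, block {2,7} splits into {2} and {7}.
No further refinement is possible. Final partition (8 blocks): {2} | {6} | {9} | {0} | {1,5} | {3} | {10} | {7}.

8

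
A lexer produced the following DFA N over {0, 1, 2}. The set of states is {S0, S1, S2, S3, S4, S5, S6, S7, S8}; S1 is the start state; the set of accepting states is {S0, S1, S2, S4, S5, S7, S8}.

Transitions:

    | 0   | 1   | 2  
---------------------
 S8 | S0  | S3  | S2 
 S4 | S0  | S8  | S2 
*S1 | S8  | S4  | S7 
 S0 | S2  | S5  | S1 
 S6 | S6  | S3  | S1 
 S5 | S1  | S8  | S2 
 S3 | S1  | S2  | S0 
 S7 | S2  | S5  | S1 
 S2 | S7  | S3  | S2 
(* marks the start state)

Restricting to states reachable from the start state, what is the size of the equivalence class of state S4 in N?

2

First remove the unreachable states {S6}; 8 states remain.
P0 = {S0,S1,S2,S4,S5,S7,S8} | {S3}.
Split {S0,S1,S2,S4,S5,S7,S8} by δ(·,1) → {S0,S1,S4,S5,S7} and {S2,S8}.
Split {S0,S1,S4,S5,S7} by δ(·,0) → {S0,S1,S7} and {S4,S5}.
Stable partition: {S0,S1,S7} | {S3} | {S2,S8} | {S4,S5} — 4 equivalence classes.
The equivalence class containing S4 is {S4,S5}, of size 2.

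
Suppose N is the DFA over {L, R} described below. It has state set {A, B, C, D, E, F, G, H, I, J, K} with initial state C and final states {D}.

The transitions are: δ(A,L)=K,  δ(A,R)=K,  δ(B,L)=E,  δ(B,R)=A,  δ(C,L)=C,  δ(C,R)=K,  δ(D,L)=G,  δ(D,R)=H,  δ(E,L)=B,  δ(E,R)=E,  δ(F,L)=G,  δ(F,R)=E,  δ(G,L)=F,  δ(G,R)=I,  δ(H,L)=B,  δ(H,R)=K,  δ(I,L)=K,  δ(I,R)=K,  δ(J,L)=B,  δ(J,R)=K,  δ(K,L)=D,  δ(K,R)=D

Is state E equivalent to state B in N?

No

Reachable states from the start: {A,B,C,D,E,F,G,H,I,K}. Unreachable: {J} — drop them.
Initial partition by acceptance: {D} | {A,B,C,E,F,G,H,I,K}.
Split {A,B,C,E,F,G,H,I,K} by δ(·,L) → {A,B,C,E,F,G,H,I} and {K}.
On input L, block {A,B,C,E,F,G,H,I} splits into {B,C,E,F,G,H} and {A,I}.
Refine {B,C,E,F,G,H} on symbol R: members go to different blocks, giving {B,G} and {C,H} and {E,F}.
Refine {C,H} on symbol L: members go to different blocks, giving {C} and {H}.
The partition is now stable with 7 blocks: {D} | {B,G} | {K} | {A,I} | {C} | {E,F} | {H}.
E and B end up in different blocks, so they are distinguishable. For instance, the string 'RLL' is accepted from only B.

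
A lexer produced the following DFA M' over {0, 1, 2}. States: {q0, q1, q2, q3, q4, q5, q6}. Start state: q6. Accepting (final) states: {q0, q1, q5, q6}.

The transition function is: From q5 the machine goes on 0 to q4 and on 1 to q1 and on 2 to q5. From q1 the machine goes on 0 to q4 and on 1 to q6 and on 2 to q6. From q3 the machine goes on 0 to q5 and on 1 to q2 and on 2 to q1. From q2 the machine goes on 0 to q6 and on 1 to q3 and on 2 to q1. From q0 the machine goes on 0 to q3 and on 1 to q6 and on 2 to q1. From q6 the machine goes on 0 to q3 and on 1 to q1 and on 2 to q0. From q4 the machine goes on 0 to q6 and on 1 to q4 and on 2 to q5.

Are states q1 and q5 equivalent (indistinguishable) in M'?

Yes

All states are reachable from the start state.
P0 = {q0,q1,q5,q6} | {q2,q3,q4}.
The partition is now stable with 2 blocks: {q0,q1,q5,q6} | {q2,q3,q4}.
q1 and q5 lie in the same block of the stable partition, so they are equivalent — no string distinguishes them.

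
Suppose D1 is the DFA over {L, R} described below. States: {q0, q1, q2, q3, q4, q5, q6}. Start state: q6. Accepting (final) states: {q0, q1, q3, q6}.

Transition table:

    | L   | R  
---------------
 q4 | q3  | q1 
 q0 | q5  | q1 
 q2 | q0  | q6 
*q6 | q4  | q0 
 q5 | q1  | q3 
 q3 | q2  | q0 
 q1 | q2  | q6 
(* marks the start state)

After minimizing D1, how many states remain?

2

Every state is reachable, so we keep all 7.
Initial partition by acceptance: {q0,q1,q3,q6} | {q2,q4,q5}.
Stable partition: {q0,q1,q3,q6} | {q2,q4,q5} — 2 equivalence classes.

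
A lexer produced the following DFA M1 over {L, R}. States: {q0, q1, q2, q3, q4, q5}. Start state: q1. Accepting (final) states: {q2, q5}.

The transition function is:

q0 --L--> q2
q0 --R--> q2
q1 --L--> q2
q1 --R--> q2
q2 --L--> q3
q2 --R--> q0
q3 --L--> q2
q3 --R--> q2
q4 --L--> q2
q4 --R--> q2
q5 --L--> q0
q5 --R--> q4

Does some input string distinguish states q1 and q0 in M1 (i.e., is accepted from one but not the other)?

States {q4,q5} cannot be reached from the start state, so discard them.
Start with accepting vs non-accepting: {q2} | {q0,q1,q3}.
The partition is now stable with 2 blocks: {q2} | {q0,q1,q3}.
q1 and q0 lie in the same block of the stable partition, so they are equivalent — no string distinguishes them.

No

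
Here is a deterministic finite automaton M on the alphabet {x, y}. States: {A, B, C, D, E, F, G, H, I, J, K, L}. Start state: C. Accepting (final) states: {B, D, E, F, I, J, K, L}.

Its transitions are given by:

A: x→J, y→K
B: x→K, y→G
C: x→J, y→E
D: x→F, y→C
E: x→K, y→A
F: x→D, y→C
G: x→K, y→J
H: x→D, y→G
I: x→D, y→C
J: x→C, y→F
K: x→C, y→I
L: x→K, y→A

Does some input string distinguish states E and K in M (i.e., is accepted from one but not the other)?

Yes

First remove the unreachable states {B,G,H,L}; 8 states remain.
Initial partition by acceptance: {D,E,F,I,J,K} | {A,C}.
Split {D,E,F,I,J,K} by δ(·,x) → {D,E,F,I} and {J,K}.
Split {D,E,F,I} by δ(·,x) → {D,F,I} and {E}.
On input y, block {A,C} splits into {A} and {C}.
Stable partition: {D,F,I} | {A} | {J,K} | {E} | {C} — 5 equivalence classes.
E and K end up in different blocks, so they are distinguishable. For instance, the string 'x' is accepted from only E.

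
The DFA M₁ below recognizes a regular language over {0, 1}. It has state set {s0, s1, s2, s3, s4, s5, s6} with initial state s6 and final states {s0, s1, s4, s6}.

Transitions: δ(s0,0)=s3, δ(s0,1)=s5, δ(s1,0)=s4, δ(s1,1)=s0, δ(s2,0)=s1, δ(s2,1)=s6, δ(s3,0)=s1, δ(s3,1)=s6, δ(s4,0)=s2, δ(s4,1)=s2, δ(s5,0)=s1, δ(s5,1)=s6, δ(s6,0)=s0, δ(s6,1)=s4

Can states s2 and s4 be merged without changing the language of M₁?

No

All states are reachable from the start state.
Initial partition by acceptance: {s0,s1,s4,s6} | {s2,s3,s5}.
Refine {s0,s1,s4,s6} on symbol 0: members go to different blocks, giving {s0,s4} and {s1,s6}.
No further refinement is possible. Final partition (3 blocks): {s0,s4} | {s2,s3,s5} | {s1,s6}.
s2 and s4 end up in different blocks, so they are distinguishable. For instance, the string 'ε' is accepted from only s4.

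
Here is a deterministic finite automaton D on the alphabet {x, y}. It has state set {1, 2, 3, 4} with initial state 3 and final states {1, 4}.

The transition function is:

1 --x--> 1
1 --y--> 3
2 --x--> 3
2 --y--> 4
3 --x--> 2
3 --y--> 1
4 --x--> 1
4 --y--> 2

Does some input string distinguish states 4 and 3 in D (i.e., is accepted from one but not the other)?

Yes

All states are reachable from the start state.
P0 = {1,4} | {2,3}.
No further refinement is possible. Final partition (2 blocks): {1,4} | {2,3}.
4 and 3 end up in different blocks, so they are distinguishable. For instance, the string 'ε' is accepted from only 4.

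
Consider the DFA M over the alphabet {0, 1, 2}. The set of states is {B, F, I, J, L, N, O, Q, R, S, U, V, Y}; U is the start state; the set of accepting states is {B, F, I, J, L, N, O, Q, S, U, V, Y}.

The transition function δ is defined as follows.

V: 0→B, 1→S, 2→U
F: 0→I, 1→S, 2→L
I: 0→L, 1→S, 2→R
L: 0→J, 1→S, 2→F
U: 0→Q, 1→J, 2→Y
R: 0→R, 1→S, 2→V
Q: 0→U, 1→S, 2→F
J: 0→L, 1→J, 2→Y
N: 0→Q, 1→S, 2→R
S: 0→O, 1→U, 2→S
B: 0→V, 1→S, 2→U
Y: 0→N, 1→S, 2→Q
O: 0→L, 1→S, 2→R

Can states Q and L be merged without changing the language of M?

Start with accepting vs non-accepting: {B,F,I,J,L,N,O,Q,S,U,V,Y} | {R}.
Refine {B,F,I,J,L,N,O,Q,S,U,V,Y} on symbol 2: members go to different blocks, giving {B,F,J,L,Q,S,U,V,Y} and {I,N,O}.
On input 0, block {B,F,J,L,Q,S,U,V,Y} splits into {B,J,L,Q,U,V} and {F,S,Y}.
On input 1, block {B,J,L,Q,U,V} splits into {B,L,Q,V} and {J,U}.
Refine {B,L,Q,V} on symbol 0: members go to different blocks, giving {B,V} and {L,Q}.
Refine {F,S,Y} on symbol 1: members go to different blocks, giving {F,Y} and {S}.
Stable partition: {B,V} | {R} | {I,N,O} | {F,Y} | {J,U} | {L,Q} | {S} — 7 equivalence classes.
Q and L lie in the same block of the stable partition, so they are equivalent — no string distinguishes them.

Yes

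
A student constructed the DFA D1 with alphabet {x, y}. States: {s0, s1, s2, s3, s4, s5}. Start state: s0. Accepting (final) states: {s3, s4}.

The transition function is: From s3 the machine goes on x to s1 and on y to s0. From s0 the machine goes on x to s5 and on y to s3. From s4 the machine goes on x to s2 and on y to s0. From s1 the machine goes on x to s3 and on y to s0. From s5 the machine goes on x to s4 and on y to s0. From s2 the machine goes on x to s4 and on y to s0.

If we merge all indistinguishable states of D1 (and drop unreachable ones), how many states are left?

3

All states are reachable from the start state.
Start with accepting vs non-accepting: {s3,s4} | {s0,s1,s2,s5}.
Split {s0,s1,s2,s5} by δ(·,x) → {s1,s2,s5} and {s0}.
The partition is now stable with 3 blocks: {s3,s4} | {s1,s2,s5} | {s0}.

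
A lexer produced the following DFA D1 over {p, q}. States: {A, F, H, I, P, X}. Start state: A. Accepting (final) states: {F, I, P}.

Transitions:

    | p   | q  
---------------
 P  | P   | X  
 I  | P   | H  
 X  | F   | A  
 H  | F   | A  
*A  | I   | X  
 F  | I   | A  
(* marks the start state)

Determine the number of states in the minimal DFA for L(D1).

P0 = {F,I,P} | {A,H,X}.
No further refinement is possible. Final partition (2 blocks): {F,I,P} | {A,H,X}.

2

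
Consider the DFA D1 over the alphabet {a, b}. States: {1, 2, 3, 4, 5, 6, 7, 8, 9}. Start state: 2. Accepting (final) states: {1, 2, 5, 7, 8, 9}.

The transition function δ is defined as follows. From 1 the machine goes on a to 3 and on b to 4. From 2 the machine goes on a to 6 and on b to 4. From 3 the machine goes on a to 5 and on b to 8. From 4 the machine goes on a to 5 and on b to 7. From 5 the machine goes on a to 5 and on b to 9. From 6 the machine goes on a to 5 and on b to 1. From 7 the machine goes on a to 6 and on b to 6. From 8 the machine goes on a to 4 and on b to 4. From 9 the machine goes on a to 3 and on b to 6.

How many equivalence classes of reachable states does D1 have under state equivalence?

All states are reachable from the start state.
Initial partition by acceptance: {1,2,5,7,8,9} | {3,4,6}.
On input a, block {1,2,5,7,8,9} splits into {1,2,7,8,9} and {5}.
The partition is now stable with 3 blocks: {1,2,7,8,9} | {3,4,6} | {5}.

3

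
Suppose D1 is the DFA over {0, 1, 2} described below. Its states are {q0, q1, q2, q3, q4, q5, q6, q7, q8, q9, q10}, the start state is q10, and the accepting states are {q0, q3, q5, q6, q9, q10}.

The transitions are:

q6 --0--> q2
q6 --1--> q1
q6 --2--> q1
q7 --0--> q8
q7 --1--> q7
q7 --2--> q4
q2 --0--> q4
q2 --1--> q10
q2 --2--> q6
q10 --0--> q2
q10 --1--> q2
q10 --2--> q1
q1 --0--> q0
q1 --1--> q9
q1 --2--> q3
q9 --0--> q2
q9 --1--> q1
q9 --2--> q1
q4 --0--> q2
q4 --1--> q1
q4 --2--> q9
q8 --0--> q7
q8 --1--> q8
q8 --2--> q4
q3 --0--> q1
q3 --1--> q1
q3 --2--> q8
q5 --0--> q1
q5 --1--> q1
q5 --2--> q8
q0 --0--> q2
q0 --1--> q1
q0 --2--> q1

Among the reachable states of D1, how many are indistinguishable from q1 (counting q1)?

States {q5} cannot be reached from the start state, so discard them.
P0 = {q0,q3,q6,q9,q10} | {q1,q2,q4,q7,q8}.
Split {q1,q2,q4,q7,q8} by δ(·,0) → {q2,q4,q7,q8} and {q1}.
On input 0, block {q0,q3,q6,q9,q10} splits into {q0,q6,q9,q10} and {q3}.
Refine {q0,q6,q9,q10} on symbol 1: members go to different blocks, giving {q0,q6,q9} and {q10}.
Split {q2,q4,q7,q8} by δ(·,1) → {q7,q8} and {q2} and {q4}.
Stable partition: {q0,q6,q9} | {q7,q8} | {q1} | {q3} | {q10} | {q2} | {q4} — 7 equivalence classes.
State q1 belongs to the block {q1}, which has 1 states.

1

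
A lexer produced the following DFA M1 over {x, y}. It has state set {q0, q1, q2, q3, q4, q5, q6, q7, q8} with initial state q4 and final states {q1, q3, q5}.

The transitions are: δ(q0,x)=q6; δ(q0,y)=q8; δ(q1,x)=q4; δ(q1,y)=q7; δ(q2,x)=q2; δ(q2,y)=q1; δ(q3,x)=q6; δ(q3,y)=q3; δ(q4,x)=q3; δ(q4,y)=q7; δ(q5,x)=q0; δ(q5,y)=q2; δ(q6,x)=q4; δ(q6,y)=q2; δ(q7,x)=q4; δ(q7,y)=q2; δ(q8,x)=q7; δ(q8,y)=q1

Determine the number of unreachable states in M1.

No path from q4 leads to q0, q5, q8; the other 6 states are all reachable.

3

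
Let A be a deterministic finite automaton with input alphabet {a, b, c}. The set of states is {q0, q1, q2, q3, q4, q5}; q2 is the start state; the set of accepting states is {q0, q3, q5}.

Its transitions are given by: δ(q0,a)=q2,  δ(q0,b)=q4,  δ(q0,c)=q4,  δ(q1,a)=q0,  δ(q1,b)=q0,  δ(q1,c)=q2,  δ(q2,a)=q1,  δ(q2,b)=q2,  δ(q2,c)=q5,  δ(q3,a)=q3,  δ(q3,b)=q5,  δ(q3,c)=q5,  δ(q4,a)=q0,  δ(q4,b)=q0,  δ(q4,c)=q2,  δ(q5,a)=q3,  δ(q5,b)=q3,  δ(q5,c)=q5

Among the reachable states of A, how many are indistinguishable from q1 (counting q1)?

2

All states are reachable from the start state.
Initial partition by acceptance: {q0,q3,q5} | {q1,q2,q4}.
Refine {q0,q3,q5} on symbol a: members go to different blocks, giving {q3,q5} and {q0}.
On input a, block {q1,q2,q4} splits into {q1,q4} and {q2}.
Stable partition: {q3,q5} | {q1,q4} | {q0} | {q2} — 4 equivalence classes.
State q1 belongs to the block {q1,q4}, which has 2 states.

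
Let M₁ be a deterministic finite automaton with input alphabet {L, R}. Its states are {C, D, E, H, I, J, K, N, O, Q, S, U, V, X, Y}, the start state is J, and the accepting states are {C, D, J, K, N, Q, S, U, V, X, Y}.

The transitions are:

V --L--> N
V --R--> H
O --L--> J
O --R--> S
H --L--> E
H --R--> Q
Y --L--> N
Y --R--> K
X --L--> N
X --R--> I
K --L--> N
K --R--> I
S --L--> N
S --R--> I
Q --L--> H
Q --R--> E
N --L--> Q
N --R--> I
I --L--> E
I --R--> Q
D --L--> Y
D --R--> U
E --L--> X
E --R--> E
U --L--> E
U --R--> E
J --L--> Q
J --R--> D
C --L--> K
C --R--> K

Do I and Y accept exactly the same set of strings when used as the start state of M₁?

States {C,O,S,V} cannot be reached from the start state, so discard them.
Start with accepting vs non-accepting: {D,J,K,N,Q,U,X,Y} | {E,H,I}.
Split {D,J,K,N,Q,U,X,Y} by δ(·,L) → {D,J,K,N,X,Y} and {Q,U}.
Split {D,J,K,N,X,Y} by δ(·,L) → {D,K,X,Y} and {J,N}.
Refine {D,K,X,Y} on symbol L: members go to different blocks, giving {K,X,Y} and {D}.
Refine {K,X,Y} on symbol R: members go to different blocks, giving {K,X} and {Y}.
Refine {E,H,I} on symbol L: members go to different blocks, giving {H,I} and {E}.
Refine {Q,U} on symbol L: members go to different blocks, giving {Q} and {U}.
Refine {J,N} on symbol R: members go to different blocks, giving {N} and {J}.
No further refinement is possible. Final partition (9 blocks): {K,X} | {H,I} | {Q} | {N} | {D} | {Y} | {E} | {U} | {J}.
I and Y end up in different blocks, so they are distinguishable. For instance, the string 'ε' is accepted from only Y.

No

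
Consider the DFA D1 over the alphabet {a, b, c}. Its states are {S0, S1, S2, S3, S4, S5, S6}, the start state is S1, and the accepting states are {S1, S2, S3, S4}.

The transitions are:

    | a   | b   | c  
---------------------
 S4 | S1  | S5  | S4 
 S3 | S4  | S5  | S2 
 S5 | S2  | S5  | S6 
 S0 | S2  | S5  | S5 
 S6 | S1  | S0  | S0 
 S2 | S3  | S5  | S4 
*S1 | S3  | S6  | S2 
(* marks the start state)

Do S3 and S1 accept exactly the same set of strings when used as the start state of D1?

Yes

P0 = {S1,S2,S3,S4} | {S0,S5,S6}.
No further refinement is possible. Final partition (2 blocks): {S1,S2,S3,S4} | {S0,S5,S6}.
S3 and S1 lie in the same block of the stable partition, so they are equivalent — no string distinguishes them.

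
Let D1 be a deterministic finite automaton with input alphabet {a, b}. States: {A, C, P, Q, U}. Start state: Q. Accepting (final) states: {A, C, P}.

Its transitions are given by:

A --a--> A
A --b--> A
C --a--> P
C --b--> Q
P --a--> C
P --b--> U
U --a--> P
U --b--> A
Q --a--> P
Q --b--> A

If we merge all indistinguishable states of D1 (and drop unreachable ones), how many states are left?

3

Every state is reachable, so we keep all 5.
Initial partition by acceptance: {A,C,P} | {Q,U}.
On input b, block {A,C,P} splits into {C,P} and {A}.
The partition is now stable with 3 blocks: {C,P} | {Q,U} | {A}.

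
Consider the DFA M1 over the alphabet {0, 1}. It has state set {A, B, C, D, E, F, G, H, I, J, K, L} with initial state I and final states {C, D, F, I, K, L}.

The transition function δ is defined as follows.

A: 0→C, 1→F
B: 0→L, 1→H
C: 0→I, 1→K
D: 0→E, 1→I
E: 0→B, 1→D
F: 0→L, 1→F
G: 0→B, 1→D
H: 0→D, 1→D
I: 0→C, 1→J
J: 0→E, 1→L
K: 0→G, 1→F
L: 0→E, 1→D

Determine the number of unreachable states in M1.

Starting at I and following transitions, the reachable set is {B, C, D, E, F, G, H, I, J, K, L}. That leaves A unreachable — 1 in total.

1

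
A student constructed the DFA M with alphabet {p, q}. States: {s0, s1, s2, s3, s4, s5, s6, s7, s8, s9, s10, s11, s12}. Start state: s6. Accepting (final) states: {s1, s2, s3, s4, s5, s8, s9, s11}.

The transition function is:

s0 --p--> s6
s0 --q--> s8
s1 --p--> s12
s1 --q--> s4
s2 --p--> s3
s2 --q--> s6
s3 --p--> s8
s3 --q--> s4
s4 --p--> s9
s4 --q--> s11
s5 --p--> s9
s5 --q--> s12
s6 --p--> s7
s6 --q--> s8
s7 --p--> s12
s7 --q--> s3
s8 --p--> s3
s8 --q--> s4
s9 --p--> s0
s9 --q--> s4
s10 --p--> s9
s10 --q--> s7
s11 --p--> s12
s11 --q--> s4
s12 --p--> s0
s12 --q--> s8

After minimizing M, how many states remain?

4

First remove the unreachable states {s1,s2,s5,s10}; 9 states remain.
Initial partition by acceptance: {s3,s4,s8,s9,s11} | {s0,s6,s7,s12}.
On input p, block {s3,s4,s8,s9,s11} splits into {s3,s4,s8} and {s9,s11}.
Refine {s3,s4,s8} on symbol p: members go to different blocks, giving {s3,s8} and {s4}.
The partition is now stable with 4 blocks: {s3,s8} | {s0,s6,s7,s12} | {s9,s11} | {s4}.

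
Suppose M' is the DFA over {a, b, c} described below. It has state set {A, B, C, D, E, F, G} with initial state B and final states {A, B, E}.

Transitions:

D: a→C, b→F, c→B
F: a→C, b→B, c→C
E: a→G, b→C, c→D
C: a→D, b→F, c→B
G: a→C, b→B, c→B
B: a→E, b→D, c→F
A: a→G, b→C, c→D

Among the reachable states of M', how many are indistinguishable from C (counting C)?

First remove the unreachable states {A}; 6 states remain.
Initial partition by acceptance: {B,E} | {C,D,F,G}.
Refine {B,E} on symbol a: members go to different blocks, giving {B} and {E}.
Refine {C,D,F,G} on symbol b: members go to different blocks, giving {C,D} and {F,G}.
On input c, block {F,G} splits into {F} and {G}.
No further refinement is possible. Final partition (5 blocks): {B} | {C,D} | {E} | {F} | {G}.
The equivalence class containing C is {C,D}, of size 2.

2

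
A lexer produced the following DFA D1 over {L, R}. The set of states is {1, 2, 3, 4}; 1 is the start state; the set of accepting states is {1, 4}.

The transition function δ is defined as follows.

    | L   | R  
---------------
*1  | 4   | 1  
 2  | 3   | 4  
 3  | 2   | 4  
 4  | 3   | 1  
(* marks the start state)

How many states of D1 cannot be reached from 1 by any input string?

Every one of the 4 states is reachable from 1.

0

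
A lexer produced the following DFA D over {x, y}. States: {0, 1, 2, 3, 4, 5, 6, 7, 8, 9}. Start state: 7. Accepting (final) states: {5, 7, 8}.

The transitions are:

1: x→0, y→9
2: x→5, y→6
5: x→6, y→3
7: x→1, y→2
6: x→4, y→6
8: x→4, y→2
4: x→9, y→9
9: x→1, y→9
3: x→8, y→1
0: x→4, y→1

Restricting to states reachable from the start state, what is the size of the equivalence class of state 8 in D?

3

P0 = {5,7,8} | {0,1,2,3,4,6,9}.
On input x, block {0,1,2,3,4,6,9} splits into {0,1,4,6,9} and {2,3}.
Stable partition: {5,7,8} | {0,1,4,6,9} | {2,3} — 3 equivalence classes.
The equivalence class containing 8 is {5,7,8}, of size 3.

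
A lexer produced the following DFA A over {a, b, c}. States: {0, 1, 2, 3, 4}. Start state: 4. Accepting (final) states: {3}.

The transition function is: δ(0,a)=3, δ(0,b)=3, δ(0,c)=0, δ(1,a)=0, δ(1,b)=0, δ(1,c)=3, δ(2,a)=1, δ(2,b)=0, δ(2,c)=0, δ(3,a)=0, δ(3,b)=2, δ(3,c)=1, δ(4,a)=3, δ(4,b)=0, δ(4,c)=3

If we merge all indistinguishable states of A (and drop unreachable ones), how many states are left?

5

P0 = {3} | {0,1,2,4}.
Split {0,1,2,4} by δ(·,a) → {0,4} and {1,2}.
Split {0,4} by δ(·,b) → {0} and {4}.
Refine {1,2} on symbol a: members go to different blocks, giving {1} and {2}.
No further refinement is possible. Final partition (5 blocks): {3} | {0} | {1} | {4} | {2}.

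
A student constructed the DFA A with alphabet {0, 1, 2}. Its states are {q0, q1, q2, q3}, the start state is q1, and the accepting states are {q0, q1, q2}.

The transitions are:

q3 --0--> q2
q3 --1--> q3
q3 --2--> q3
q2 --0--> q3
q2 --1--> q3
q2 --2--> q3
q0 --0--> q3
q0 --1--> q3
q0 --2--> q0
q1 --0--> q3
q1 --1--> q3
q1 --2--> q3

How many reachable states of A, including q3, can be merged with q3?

First remove the unreachable states {q0}; 3 states remain.
Start with accepting vs non-accepting: {q1,q2} | {q3}.
The partition is now stable with 2 blocks: {q1,q2} | {q3}.
The equivalence class containing q3 is {q3}, of size 1.

1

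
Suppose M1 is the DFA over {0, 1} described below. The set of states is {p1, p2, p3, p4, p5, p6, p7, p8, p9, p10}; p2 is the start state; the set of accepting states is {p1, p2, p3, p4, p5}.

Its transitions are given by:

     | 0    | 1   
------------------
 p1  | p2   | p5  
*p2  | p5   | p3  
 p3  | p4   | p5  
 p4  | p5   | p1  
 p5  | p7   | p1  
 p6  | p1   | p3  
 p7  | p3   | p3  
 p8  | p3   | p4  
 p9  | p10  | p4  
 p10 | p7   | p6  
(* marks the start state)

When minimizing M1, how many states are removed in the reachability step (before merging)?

Starting at p2 and following transitions, the reachable set is {p1, p2, p3, p4, p5, p7}. That leaves p6, p8, p9, p10 unreachable — 4 in total.

4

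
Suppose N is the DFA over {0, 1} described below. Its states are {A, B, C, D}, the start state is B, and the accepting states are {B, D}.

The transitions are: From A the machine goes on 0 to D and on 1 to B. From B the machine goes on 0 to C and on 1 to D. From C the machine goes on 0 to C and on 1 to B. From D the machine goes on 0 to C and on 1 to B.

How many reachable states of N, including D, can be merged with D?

Reachable states from the start: {B,C,D}. Unreachable: {A} — drop them.
P0 = {B,D} | {C}.
Stable partition: {B,D} | {C} — 2 equivalence classes.
The equivalence class containing D is {B,D}, of size 2.

2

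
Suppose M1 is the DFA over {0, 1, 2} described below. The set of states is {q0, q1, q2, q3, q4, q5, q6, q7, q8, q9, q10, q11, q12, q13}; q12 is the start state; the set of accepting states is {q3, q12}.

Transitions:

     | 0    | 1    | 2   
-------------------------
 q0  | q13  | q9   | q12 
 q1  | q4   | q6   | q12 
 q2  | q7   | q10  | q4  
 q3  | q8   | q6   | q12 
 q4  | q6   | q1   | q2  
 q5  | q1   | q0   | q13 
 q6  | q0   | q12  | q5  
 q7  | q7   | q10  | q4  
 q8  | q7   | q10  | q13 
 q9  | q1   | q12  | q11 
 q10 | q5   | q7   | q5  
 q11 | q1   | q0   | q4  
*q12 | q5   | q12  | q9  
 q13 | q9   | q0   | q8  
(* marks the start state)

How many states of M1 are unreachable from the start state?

No path from q12 leads to q3; the other 13 states are all reachable.

1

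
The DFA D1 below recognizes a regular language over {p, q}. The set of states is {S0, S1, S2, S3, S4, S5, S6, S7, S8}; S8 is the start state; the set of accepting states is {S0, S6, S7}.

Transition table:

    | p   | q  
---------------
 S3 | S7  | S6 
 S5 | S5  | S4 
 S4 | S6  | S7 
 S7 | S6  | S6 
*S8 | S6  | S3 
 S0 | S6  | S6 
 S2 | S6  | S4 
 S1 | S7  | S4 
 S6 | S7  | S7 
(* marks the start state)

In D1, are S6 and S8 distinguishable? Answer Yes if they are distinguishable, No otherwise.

First remove the unreachable states {S0,S1,S2,S4,S5}; 4 states remain.
P0 = {S6,S7} | {S3,S8}.
Split {S3,S8} by δ(·,q) → {S3} and {S8}.
No further refinement is possible. Final partition (3 blocks): {S6,S7} | {S3} | {S8}.
S6 and S8 end up in different blocks, so they are distinguishable. For instance, the string 'ε' is accepted from only S6.

Yes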